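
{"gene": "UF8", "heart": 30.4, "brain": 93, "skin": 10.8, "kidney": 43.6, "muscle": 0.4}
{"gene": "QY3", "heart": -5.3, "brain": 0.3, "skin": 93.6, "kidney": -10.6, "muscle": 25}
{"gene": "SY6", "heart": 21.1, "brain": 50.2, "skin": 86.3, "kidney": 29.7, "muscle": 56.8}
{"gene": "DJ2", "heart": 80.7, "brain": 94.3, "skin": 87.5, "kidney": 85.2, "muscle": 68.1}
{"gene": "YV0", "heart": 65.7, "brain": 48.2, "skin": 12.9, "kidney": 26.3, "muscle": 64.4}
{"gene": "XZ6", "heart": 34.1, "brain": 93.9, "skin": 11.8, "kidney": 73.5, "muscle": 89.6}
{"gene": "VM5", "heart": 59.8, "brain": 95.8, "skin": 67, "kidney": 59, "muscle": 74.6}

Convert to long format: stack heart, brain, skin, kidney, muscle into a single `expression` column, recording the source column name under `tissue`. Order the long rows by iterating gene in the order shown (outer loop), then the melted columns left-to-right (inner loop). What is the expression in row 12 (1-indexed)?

35 rows total (7 × 5). Row 12: index ⌊(12-1)/5⌋ = 2 into gene → SY6; (12-1) mod 5 = 1 into the melted columns → brain.
So row 12 is (SY6, brain, 50.2); expression = 50.2.

50.2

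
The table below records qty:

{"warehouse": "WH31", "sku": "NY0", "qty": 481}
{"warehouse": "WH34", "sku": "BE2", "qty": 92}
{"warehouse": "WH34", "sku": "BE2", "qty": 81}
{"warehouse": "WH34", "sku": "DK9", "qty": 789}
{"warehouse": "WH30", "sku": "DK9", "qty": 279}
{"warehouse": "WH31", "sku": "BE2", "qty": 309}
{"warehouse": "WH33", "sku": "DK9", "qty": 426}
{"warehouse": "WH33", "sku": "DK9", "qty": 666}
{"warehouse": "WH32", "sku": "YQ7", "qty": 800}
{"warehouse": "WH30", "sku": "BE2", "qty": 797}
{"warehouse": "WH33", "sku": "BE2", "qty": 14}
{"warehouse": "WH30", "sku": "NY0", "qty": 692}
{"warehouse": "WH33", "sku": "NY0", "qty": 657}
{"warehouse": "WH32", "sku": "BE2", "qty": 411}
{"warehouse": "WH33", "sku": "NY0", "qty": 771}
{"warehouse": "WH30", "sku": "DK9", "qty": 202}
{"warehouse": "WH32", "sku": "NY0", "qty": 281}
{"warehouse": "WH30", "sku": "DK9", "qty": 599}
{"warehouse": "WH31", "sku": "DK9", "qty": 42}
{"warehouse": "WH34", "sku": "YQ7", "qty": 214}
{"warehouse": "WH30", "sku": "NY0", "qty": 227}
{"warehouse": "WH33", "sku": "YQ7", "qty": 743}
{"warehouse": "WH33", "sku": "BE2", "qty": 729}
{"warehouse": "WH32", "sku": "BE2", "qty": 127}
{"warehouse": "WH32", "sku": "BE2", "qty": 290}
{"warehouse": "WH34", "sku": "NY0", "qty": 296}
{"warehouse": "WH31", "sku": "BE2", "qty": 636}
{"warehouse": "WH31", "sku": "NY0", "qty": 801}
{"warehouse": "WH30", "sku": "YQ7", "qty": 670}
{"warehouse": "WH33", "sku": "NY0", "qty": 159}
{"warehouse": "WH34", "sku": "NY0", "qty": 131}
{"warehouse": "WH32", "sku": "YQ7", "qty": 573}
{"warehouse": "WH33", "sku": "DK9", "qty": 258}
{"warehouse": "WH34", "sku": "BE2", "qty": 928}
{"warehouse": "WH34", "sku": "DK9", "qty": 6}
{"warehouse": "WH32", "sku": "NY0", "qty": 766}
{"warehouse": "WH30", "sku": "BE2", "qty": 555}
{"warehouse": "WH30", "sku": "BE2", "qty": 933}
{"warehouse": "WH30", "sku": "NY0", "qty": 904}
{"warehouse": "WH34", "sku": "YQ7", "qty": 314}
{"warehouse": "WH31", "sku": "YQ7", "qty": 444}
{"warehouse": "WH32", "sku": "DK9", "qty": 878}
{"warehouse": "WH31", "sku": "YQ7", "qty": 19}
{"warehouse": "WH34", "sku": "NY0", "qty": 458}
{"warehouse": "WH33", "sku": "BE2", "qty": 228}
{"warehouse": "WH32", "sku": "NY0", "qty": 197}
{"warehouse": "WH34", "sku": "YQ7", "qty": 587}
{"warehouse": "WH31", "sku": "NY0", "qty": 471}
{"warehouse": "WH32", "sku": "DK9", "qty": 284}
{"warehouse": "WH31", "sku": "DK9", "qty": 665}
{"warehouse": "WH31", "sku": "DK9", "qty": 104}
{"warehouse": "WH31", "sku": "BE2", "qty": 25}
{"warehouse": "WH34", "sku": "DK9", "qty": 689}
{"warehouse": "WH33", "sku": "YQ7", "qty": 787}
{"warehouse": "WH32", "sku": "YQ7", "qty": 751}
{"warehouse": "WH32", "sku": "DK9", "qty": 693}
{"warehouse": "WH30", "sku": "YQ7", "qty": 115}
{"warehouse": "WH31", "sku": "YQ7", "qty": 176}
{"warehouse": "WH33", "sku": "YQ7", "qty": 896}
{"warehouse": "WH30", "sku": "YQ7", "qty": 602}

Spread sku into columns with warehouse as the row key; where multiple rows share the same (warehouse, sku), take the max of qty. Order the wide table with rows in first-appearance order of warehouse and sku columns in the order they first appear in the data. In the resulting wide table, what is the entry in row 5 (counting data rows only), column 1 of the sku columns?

766

With rows in first-appearance order of warehouse, row 5 is warehouse=WH32. sku columns in first-appearance order: NY0, BE2, DK9, YQ7; column 1 is NY0.
Long rows with warehouse=WH32, sku=NY0: max(281, 766, 197) = 766.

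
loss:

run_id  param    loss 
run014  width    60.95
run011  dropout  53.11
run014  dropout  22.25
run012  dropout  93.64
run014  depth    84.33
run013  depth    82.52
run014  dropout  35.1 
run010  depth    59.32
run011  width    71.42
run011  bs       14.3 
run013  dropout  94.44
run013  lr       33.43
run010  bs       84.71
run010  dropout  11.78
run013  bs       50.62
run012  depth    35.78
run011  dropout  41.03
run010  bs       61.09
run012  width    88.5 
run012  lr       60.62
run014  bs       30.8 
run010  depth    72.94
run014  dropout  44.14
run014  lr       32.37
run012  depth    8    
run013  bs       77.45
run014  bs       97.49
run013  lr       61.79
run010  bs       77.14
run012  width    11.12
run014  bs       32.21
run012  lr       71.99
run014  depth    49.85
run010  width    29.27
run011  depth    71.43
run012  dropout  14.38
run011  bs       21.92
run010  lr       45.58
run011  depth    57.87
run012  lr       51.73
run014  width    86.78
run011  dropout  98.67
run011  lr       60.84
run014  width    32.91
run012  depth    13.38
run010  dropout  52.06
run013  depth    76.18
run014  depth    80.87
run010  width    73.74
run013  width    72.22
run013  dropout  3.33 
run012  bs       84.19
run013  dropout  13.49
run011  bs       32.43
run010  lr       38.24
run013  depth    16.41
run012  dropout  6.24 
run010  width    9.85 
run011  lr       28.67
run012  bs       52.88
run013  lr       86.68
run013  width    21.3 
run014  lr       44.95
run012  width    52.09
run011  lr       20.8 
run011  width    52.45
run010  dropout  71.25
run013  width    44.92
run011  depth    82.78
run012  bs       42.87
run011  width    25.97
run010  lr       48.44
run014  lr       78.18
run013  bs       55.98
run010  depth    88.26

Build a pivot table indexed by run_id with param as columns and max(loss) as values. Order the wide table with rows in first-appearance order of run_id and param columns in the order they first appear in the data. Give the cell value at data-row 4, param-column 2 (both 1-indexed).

94.44

With rows in first-appearance order of run_id, row 4 is run_id=run013. param columns in first-appearance order: width, dropout, depth, bs, lr; column 2 is dropout.
Long rows with run_id=run013, param=dropout: max(94.44, 3.33, 13.49) = 94.44.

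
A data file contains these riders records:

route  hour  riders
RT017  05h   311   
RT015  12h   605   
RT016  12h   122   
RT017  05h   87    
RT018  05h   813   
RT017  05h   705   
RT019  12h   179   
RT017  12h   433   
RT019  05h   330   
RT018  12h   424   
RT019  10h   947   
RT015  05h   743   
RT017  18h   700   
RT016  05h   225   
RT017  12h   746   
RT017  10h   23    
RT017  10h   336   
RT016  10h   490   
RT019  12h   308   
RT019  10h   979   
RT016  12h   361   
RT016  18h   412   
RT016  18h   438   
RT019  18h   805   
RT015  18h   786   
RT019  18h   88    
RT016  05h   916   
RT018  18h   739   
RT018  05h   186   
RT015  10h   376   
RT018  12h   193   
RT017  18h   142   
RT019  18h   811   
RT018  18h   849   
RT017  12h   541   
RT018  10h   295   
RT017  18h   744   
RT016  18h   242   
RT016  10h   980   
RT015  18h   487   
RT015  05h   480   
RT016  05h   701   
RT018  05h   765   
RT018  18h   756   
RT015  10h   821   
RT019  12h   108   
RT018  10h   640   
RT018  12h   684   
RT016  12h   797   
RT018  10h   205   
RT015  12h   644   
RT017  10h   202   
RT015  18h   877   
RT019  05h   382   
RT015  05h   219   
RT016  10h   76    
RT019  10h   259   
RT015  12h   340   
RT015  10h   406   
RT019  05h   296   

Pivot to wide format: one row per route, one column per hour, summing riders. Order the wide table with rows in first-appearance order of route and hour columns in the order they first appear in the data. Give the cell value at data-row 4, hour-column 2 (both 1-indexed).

1301

With rows in first-appearance order of route, row 4 is route=RT018. hour columns in first-appearance order: 05h, 12h, 10h, 18h; column 2 is 12h.
Long rows with route=RT018, hour=12h: 424 + 193 + 684 = 1301.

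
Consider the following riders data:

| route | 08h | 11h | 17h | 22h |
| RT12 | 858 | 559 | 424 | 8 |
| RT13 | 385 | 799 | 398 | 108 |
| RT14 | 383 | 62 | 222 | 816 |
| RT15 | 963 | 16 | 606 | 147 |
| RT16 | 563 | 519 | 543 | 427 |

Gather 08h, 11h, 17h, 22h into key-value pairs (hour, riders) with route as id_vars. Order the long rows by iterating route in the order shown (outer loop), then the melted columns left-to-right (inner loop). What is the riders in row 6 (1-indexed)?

799

20 rows total (5 × 4). Row 6: index ⌊(6-1)/4⌋ = 1 into route → RT13; (6-1) mod 4 = 1 into the melted columns → 11h.
So row 6 is (RT13, 11h, 799); riders = 799.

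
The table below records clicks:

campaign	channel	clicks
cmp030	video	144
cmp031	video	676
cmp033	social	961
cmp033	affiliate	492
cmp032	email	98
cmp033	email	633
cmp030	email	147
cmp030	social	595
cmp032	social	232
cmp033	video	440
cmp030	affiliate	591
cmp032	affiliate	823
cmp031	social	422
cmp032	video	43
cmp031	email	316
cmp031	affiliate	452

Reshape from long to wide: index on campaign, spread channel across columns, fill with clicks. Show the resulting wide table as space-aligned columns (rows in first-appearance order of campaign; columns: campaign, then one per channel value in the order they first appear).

Columns: campaign plus the 4 distinct channel values (video, social, affiliate, email).
For example, row cmp030 column video takes clicks=144 from the long row (cmp030, video).

campaign  video  social  affiliate  email
cmp030    144    595     591        147  
cmp031    676    422     452        316  
cmp033    440    961     492        633  
cmp032    43     232     823        98   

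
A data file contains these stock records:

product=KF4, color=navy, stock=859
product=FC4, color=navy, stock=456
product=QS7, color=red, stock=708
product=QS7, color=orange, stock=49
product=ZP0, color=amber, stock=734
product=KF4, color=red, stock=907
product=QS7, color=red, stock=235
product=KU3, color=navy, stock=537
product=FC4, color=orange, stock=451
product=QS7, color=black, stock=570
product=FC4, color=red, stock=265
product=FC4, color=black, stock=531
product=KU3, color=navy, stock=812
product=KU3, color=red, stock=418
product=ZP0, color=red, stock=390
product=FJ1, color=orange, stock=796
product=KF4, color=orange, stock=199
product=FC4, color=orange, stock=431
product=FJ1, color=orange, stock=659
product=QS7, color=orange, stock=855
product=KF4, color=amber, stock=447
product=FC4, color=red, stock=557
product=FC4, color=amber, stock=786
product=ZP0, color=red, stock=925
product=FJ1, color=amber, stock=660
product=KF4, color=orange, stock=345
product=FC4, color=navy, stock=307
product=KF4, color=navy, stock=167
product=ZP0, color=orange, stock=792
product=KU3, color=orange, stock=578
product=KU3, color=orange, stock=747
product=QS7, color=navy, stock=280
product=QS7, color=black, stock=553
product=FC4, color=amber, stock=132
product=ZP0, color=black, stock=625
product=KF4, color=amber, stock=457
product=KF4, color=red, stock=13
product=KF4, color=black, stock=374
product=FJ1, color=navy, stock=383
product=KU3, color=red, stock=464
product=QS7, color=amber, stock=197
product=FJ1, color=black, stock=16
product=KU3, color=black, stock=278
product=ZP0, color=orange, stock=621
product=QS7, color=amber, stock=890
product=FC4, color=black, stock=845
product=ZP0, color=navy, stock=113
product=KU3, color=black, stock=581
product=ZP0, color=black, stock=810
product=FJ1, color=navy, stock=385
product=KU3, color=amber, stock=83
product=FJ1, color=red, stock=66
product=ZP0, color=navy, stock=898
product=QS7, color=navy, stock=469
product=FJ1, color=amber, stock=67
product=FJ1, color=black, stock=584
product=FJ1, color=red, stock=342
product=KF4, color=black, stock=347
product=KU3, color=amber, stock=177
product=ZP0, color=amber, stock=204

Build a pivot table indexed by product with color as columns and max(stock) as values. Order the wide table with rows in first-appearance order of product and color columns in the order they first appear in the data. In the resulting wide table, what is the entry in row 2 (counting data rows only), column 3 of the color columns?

With rows in first-appearance order of product, row 2 is product=FC4. color columns in first-appearance order: navy, red, orange, amber, black; column 3 is orange.
Long rows with product=FC4, color=orange: max(451, 431) = 451.

451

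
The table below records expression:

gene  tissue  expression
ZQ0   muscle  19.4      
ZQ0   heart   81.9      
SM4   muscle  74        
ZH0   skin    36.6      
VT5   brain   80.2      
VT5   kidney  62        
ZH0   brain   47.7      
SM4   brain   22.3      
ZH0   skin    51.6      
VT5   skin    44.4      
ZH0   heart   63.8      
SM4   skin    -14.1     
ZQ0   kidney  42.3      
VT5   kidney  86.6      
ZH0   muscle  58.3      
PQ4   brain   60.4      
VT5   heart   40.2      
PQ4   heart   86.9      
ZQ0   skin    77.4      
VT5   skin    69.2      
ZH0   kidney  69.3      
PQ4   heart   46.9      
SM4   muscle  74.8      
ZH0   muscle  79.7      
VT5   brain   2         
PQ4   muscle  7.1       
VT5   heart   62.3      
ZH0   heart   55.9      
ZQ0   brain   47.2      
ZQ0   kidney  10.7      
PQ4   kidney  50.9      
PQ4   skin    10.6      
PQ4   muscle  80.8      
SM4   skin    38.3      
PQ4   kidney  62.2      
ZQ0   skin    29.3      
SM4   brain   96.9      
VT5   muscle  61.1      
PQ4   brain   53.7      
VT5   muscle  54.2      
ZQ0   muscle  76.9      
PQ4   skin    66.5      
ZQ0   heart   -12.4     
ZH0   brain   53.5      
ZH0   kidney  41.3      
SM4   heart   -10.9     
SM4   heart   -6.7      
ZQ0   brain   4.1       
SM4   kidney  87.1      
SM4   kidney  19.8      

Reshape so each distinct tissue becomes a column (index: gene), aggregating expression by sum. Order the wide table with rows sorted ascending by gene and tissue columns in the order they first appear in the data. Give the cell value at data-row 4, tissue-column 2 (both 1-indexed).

119.7

With rows sorted ascending by gene, row 4 is gene=ZH0. tissue columns in first-appearance order: muscle, heart, skin, brain, kidney; column 2 is heart.
Long rows with gene=ZH0, tissue=heart: 63.8 + 55.9 = 119.7.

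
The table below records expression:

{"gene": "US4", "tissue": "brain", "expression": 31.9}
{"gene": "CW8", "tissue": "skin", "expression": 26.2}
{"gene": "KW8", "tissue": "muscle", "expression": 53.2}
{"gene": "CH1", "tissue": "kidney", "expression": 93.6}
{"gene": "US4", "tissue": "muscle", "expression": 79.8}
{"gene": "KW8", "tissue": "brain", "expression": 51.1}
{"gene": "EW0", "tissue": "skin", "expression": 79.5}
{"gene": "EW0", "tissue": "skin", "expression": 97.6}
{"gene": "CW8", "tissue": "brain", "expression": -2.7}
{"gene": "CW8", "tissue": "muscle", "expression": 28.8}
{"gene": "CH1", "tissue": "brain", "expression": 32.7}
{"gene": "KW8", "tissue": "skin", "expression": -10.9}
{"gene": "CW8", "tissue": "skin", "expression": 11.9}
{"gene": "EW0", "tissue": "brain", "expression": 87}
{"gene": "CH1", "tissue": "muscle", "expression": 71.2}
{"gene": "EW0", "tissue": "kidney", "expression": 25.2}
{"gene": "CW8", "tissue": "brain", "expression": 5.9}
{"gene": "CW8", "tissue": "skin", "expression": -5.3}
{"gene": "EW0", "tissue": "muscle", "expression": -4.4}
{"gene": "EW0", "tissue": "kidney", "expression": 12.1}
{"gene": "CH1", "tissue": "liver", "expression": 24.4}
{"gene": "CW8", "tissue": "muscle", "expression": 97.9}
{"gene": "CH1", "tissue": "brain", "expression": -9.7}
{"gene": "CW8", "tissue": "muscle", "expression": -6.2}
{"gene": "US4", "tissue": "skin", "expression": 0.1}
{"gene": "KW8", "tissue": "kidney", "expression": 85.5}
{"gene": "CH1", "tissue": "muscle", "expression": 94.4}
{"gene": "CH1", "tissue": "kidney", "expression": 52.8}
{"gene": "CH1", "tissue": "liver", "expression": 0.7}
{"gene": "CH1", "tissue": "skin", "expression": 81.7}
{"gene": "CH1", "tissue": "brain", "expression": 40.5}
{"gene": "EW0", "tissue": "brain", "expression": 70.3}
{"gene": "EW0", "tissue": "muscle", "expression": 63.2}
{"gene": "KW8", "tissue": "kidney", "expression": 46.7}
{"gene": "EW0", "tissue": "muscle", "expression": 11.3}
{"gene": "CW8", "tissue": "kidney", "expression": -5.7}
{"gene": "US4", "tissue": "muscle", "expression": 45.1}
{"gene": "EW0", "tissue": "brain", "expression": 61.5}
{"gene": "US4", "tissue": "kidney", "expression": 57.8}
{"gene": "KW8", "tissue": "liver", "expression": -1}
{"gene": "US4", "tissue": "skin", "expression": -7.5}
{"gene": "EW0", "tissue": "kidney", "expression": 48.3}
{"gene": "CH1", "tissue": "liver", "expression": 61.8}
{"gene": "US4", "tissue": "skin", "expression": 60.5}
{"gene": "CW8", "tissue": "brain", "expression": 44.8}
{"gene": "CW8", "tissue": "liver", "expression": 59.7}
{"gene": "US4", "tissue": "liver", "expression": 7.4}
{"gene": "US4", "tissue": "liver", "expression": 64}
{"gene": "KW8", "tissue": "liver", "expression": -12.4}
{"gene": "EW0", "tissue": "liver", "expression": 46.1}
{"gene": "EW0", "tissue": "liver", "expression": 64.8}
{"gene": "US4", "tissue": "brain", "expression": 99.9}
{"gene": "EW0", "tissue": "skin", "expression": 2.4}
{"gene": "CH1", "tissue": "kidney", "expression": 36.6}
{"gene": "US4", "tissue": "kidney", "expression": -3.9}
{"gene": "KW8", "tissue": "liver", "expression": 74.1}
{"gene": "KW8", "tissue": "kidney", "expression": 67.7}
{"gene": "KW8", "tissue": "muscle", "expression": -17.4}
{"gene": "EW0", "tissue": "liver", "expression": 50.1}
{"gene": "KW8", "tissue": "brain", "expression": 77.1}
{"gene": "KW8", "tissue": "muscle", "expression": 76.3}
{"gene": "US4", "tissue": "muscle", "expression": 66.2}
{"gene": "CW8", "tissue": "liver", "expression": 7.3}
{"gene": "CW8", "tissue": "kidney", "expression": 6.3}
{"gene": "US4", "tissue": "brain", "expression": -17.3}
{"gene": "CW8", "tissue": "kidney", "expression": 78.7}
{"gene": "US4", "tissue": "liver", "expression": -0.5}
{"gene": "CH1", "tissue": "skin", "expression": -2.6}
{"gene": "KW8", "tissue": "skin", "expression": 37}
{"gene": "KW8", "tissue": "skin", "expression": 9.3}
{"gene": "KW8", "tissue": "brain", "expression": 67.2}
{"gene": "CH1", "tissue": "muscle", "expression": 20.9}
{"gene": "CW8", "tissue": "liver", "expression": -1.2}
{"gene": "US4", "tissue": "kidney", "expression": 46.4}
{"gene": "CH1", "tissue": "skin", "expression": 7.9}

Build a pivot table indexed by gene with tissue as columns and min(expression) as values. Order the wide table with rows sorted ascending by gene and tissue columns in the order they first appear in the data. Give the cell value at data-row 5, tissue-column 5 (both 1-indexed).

-0.5

With rows sorted ascending by gene, row 5 is gene=US4. tissue columns in first-appearance order: brain, skin, muscle, kidney, liver; column 5 is liver.
Long rows with gene=US4, tissue=liver: min(7.4, 64, -0.5) = -0.5.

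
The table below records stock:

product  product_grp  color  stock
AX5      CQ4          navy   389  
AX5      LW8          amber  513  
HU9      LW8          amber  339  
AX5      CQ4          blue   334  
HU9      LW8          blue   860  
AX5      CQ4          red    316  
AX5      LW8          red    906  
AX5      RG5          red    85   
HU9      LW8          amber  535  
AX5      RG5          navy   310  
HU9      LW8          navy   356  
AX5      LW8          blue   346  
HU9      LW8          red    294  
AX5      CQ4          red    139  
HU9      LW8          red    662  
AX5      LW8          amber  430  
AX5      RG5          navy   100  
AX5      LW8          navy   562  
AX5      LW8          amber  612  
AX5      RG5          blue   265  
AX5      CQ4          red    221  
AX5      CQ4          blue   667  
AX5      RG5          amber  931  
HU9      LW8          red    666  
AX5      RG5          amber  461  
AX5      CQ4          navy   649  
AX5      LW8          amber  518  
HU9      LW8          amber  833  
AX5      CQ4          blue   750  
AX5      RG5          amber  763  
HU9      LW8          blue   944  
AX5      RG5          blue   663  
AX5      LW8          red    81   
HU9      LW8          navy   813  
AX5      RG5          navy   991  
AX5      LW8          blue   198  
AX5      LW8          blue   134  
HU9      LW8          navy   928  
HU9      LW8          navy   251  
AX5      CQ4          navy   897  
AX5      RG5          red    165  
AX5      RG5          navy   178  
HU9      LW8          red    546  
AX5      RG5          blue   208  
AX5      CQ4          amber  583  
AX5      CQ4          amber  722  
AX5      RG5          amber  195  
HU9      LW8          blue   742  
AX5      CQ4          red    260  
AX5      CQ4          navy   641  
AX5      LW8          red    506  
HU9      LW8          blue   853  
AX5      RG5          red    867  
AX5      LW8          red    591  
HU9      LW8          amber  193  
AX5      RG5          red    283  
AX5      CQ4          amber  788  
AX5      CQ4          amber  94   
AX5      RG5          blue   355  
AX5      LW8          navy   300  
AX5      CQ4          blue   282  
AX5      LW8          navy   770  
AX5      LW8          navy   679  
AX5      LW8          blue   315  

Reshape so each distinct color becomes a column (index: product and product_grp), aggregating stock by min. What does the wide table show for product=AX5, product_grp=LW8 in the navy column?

300

Rows with product=AX5, product_grp=LW8 and color=navy: stock values are 562, 300, 770, 679.
min(562, 300, 770, 679) = 300.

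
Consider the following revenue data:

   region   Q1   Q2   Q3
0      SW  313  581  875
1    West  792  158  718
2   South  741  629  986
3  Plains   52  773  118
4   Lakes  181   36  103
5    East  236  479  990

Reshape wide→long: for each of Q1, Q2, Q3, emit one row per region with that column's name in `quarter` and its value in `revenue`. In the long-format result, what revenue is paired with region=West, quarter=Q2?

Unpivoting turns each (region, wide-column) pair into one long row.
The wide cell at row West, column Q2 holds 158, so the long row (West, Q2) has revenue=158.

158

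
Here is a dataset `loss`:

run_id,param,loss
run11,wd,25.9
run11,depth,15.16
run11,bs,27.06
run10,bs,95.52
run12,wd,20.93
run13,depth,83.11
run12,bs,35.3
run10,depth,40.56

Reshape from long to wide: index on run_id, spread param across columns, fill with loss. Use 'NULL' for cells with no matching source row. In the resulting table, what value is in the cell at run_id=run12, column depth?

No long-format row has run_id=run12 and param=depth, so the cell is NULL.

NULL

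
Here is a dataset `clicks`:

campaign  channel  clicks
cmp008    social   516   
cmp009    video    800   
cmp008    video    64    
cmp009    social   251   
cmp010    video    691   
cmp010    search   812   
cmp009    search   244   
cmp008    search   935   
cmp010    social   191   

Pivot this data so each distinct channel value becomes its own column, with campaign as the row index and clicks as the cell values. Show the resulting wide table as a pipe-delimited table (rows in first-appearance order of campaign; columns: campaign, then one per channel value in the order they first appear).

| campaign | social | video | search |
| cmp008 | 516 | 64 | 935 |
| cmp009 | 251 | 800 | 244 |
| cmp010 | 191 | 691 | 812 |

Columns: campaign plus the 3 distinct channel values (social, video, search).
For example, row cmp008 column social takes clicks=516 from the long row (cmp008, social).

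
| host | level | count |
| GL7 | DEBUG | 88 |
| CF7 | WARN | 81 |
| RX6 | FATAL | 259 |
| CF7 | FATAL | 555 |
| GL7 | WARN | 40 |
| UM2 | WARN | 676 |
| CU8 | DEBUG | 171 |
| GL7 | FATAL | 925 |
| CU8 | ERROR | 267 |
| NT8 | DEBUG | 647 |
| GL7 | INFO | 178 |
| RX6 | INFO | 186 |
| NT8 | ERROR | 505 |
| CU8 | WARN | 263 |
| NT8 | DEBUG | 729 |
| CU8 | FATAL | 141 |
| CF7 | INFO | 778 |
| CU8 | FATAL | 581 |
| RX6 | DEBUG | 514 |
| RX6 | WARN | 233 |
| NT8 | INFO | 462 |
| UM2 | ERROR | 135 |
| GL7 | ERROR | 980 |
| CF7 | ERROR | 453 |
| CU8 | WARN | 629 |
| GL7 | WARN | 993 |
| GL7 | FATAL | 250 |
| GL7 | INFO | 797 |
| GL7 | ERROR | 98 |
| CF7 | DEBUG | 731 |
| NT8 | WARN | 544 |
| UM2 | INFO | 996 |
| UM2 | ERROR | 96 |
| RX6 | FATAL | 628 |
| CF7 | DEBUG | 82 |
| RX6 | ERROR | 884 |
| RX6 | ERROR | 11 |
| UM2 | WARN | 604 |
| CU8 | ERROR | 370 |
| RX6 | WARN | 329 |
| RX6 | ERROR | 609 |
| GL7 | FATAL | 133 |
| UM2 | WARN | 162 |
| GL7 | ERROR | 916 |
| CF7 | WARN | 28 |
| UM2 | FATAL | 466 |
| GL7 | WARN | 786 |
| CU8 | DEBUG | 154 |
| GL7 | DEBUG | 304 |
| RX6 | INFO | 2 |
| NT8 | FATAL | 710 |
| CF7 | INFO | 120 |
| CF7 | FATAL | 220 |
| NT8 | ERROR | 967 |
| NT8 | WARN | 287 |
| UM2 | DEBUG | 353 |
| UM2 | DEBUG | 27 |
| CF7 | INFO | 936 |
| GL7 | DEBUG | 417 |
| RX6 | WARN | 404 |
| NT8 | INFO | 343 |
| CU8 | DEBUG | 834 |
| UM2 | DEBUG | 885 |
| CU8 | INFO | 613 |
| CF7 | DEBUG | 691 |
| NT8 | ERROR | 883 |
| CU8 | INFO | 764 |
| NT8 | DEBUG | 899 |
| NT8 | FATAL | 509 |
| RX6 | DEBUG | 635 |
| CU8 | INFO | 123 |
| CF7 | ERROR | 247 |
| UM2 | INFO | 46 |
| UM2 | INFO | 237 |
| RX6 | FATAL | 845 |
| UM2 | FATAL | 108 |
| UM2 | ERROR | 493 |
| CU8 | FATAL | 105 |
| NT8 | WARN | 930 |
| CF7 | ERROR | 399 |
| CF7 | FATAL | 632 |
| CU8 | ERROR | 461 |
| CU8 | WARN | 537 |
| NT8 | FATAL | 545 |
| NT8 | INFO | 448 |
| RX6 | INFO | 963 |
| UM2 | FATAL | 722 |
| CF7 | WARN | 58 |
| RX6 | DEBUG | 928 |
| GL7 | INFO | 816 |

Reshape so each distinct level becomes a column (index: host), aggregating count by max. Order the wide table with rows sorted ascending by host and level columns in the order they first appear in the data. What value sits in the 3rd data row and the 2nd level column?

993

With rows sorted ascending by host, row 3 is host=GL7. level columns in first-appearance order: DEBUG, WARN, FATAL, ERROR, INFO; column 2 is WARN.
Long rows with host=GL7, level=WARN: max(40, 993, 786) = 993.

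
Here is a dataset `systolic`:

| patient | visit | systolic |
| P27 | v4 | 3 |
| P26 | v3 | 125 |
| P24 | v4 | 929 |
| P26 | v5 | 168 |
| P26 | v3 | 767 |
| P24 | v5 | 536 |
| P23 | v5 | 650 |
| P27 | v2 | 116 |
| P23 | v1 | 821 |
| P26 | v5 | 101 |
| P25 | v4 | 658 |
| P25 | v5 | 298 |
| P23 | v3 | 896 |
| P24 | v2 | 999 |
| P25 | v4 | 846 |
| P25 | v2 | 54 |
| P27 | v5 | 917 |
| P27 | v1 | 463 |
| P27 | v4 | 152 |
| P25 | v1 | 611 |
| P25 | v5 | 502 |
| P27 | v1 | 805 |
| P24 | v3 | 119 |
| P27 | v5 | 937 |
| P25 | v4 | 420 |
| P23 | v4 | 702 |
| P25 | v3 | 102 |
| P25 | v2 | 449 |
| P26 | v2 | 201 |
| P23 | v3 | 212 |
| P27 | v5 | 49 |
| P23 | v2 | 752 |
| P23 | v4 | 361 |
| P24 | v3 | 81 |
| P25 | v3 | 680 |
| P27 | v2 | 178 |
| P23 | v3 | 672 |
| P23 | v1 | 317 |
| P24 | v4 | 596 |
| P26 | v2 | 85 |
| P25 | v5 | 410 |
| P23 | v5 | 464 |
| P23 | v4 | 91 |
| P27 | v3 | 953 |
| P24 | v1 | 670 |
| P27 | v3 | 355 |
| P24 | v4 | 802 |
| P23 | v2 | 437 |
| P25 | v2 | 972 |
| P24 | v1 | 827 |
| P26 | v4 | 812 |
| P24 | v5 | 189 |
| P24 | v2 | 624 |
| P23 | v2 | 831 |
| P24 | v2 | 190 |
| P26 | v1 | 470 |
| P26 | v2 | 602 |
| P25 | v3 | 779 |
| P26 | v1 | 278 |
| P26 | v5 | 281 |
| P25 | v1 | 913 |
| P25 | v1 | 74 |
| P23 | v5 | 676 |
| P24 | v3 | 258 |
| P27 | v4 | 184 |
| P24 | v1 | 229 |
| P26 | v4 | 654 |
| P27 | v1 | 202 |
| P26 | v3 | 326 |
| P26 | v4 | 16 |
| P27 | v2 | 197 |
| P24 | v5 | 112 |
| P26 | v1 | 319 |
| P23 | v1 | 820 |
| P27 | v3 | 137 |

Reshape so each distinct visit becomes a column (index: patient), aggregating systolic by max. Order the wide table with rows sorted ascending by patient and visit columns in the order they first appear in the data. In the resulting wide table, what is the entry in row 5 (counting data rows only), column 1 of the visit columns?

184

With rows sorted ascending by patient, row 5 is patient=P27. visit columns in first-appearance order: v4, v3, v5, v2, v1; column 1 is v4.
Long rows with patient=P27, visit=v4: max(3, 152, 184) = 184.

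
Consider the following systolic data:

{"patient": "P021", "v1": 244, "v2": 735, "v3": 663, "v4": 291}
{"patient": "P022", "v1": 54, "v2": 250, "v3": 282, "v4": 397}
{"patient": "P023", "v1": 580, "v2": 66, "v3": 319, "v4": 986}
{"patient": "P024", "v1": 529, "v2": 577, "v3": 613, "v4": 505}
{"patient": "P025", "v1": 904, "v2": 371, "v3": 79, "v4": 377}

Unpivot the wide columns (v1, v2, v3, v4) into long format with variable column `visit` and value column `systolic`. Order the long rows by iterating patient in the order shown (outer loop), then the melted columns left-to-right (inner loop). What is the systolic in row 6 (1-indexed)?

20 rows total (5 × 4). Row 6: index ⌊(6-1)/4⌋ = 1 into patient → P022; (6-1) mod 4 = 1 into the melted columns → v2.
So row 6 is (P022, v2, 250); systolic = 250.

250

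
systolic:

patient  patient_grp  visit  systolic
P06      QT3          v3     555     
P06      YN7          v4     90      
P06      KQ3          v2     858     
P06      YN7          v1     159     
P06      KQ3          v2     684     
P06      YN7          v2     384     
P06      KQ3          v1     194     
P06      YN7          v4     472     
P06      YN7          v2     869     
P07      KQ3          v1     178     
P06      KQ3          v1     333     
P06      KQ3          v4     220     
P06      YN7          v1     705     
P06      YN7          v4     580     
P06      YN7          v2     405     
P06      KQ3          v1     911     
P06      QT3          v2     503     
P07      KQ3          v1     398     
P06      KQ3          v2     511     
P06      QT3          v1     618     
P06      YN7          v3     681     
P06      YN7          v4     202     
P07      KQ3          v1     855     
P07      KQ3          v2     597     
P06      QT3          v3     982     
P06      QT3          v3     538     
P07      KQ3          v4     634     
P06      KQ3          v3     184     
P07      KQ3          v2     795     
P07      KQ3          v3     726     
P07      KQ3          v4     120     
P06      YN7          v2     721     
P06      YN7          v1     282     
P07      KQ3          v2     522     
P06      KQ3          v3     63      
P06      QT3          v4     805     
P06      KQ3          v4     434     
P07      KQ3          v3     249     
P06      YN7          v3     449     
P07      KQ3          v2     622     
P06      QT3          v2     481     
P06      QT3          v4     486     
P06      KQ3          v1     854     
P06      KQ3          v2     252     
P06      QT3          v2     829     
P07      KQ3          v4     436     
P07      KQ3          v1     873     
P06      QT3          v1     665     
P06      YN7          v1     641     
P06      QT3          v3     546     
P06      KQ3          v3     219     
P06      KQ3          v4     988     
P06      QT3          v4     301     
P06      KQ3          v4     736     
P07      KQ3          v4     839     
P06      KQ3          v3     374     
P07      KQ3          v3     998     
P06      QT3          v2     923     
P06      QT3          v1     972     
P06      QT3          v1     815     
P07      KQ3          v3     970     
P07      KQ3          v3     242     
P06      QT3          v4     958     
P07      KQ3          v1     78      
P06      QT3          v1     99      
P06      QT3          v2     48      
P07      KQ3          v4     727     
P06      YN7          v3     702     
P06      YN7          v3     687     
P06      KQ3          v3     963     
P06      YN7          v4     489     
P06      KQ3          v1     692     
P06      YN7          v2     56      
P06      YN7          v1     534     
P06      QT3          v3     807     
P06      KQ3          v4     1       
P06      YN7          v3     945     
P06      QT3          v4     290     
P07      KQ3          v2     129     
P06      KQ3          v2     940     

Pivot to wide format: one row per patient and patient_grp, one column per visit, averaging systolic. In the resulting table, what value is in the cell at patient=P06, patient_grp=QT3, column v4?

Rows with patient=P06, patient_grp=QT3 and visit=v4: systolic values are 805, 486, 301, 958, 290.
(805 + 486 + 301 + 958 + 290) / 5 = 568.

568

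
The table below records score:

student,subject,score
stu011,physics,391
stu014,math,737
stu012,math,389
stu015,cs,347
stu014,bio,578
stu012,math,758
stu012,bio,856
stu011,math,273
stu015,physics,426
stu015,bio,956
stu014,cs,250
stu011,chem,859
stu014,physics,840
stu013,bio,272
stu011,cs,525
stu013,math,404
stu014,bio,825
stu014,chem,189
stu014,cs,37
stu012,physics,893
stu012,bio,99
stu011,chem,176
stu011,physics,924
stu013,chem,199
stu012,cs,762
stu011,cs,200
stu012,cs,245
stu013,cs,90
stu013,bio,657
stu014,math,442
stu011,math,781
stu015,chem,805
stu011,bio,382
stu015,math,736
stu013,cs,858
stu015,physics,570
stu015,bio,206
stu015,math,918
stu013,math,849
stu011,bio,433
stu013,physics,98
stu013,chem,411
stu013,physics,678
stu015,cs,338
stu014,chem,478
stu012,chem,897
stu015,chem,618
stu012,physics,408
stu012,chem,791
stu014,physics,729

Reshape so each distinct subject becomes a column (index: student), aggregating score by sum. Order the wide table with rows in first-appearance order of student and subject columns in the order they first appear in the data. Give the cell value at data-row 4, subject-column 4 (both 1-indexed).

1162

With rows in first-appearance order of student, row 4 is student=stu015. subject columns in first-appearance order: physics, math, cs, bio, chem; column 4 is bio.
Long rows with student=stu015, subject=bio: 956 + 206 = 1162.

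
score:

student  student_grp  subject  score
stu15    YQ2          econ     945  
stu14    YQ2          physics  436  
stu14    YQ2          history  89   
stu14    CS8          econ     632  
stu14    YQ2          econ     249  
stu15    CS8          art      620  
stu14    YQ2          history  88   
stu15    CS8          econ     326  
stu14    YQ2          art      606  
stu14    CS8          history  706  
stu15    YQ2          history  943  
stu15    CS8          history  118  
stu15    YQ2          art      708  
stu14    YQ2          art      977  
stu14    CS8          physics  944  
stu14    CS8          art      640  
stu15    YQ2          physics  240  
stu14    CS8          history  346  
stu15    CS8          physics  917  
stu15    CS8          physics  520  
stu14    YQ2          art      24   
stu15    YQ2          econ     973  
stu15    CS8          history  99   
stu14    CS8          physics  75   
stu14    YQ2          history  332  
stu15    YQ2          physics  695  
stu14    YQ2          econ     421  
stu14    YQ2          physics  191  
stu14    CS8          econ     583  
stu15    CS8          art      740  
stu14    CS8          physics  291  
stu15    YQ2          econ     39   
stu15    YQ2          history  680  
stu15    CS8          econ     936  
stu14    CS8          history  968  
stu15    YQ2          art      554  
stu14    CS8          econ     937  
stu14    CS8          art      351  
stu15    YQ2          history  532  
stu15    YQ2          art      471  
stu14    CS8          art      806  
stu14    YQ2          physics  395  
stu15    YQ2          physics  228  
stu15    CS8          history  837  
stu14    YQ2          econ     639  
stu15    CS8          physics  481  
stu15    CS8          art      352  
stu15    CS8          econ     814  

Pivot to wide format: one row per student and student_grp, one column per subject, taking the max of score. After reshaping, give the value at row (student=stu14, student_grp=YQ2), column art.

Rows with student=stu14, student_grp=YQ2 and subject=art: score values are 606, 977, 24.
max(606, 977, 24) = 977.

977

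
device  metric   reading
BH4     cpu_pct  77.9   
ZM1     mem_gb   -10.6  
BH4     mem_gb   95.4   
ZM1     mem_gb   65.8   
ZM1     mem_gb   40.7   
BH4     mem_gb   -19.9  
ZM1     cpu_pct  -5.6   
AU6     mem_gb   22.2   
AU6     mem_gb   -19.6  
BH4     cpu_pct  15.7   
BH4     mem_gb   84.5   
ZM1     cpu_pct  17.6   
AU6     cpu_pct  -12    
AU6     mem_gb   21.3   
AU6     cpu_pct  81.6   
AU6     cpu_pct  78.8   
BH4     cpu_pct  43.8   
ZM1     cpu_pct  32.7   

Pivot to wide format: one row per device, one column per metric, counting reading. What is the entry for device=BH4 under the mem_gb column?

3

Rows with device=BH4 and metric=mem_gb: reading values are 95.4, -19.9, 84.5.
3 rows match — count = 3.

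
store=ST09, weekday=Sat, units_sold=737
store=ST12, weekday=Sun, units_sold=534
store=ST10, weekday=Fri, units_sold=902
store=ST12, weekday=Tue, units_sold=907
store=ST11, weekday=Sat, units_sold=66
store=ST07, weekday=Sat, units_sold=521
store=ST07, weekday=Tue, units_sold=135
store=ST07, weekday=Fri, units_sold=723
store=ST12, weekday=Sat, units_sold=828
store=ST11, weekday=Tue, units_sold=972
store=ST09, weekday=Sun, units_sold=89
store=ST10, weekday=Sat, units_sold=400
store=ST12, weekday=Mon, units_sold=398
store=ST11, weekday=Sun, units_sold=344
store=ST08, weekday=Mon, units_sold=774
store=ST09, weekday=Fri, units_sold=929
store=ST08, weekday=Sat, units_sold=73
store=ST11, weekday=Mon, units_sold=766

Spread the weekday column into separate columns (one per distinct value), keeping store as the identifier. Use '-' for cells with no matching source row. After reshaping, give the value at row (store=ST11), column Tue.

The long row with store=ST11, weekday=Tue has units_sold=972.

972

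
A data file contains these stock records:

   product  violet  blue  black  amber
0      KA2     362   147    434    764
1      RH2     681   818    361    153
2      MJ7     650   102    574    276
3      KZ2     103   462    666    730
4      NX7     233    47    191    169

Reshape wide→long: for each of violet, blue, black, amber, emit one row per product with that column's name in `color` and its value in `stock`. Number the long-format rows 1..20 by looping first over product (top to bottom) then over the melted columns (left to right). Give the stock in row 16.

20 rows total (5 × 4). Row 16: index ⌊(16-1)/4⌋ = 3 into product → KZ2; (16-1) mod 4 = 3 into the melted columns → amber.
So row 16 is (KZ2, amber, 730); stock = 730.

730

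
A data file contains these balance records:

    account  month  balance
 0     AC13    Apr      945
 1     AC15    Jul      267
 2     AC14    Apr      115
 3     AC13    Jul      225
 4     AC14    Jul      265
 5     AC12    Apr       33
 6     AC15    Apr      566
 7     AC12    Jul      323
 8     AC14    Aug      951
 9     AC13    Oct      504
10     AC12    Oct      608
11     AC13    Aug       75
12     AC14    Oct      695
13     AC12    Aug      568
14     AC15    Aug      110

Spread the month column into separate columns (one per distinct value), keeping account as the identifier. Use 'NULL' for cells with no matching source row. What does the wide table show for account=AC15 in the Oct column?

No long-format row has account=AC15 and month=Oct, so the cell is NULL.

NULL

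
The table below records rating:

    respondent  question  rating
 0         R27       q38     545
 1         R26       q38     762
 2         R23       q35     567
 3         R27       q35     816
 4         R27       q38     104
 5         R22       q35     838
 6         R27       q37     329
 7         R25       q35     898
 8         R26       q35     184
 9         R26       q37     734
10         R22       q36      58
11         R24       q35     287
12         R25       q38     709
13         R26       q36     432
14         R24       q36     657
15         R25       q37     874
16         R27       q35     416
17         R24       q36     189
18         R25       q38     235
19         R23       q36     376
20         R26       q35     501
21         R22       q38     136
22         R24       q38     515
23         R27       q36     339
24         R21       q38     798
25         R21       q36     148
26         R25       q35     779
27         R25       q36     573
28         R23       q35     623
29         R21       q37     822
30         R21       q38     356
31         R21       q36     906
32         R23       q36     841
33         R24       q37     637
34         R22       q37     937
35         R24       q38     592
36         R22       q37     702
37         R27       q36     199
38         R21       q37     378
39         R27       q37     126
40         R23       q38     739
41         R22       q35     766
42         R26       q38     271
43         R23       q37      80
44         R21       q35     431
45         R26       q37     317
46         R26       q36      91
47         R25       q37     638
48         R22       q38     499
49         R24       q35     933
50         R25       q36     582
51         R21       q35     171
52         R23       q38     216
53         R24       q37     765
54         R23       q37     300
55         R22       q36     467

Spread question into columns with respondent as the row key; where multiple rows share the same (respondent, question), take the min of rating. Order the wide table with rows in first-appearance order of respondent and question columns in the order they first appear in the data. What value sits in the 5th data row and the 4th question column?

573

With rows in first-appearance order of respondent, row 5 is respondent=R25. question columns in first-appearance order: q38, q35, q37, q36; column 4 is q36.
Long rows with respondent=R25, question=q36: min(573, 582) = 573.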